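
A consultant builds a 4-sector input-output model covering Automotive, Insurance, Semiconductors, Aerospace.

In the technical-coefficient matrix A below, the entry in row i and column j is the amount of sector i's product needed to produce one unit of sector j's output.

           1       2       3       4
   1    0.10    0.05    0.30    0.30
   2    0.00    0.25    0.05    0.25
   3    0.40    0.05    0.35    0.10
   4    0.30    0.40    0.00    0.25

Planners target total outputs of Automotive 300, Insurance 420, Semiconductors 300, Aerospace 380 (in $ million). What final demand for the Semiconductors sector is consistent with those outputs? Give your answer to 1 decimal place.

I − A =
  [   0.90    -0.05    -0.30    -0.30]
  [   0.00     0.75    -0.05    -0.25]
  [  -0.40    -0.05     0.65    -0.10]
  [  -0.30    -0.40     0.00     0.75]
d = (I − A) x:
  d_1 = (+0.90)·300 + (-0.05)·420 + (-0.30)·300 + (-0.30)·380 = 45.0
  d_2 = (+0.00)·300 + (+0.75)·420 + (-0.05)·300 + (-0.25)·380 = 205.0
  d_3 = (-0.40)·300 + (-0.05)·420 + (+0.65)·300 + (-0.10)·380 = 16.0
  d_4 = (-0.30)·300 + (-0.40)·420 + (+0.00)·300 + (+0.75)·380 = 27.0

d_3 = 16.0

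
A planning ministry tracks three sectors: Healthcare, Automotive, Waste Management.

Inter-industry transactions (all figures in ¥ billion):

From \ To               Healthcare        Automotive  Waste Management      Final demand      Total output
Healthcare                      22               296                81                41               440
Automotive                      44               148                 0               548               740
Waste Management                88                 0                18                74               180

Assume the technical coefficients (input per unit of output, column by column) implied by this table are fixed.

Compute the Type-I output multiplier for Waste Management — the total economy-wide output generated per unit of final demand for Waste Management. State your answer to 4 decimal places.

m_3 = 1.9531

Technical coefficients a_ij = z_ij / X_j:
  a_11 = 22/440 = 0.05, a_21 = 44/440 = 0.10, a_31 = 88/440 = 0.20
  a_12 = 296/740 = 0.40, a_22 = 148/740 = 0.20, a_32 = 0/740 = 0.00
  a_13 = 81/180 = 0.45, a_23 = 0/180 = 0.00, a_33 = 18/180 = 0.10
I − A =
  [   0.95    -0.40    -0.45]
  [  -0.10     0.80     0.00]
  [  -0.20     0.00     0.90]
Cofactors of I−A, C_ij = (−1)^(i+j)·(minor ij) (rows/columns in the sector order above):
  C_11 = (0.80)(0.90) − (0.00)(0.00) = 0.7200
  C_12 = −[(-0.10)(0.90) − (0.00)(-0.20)] = 0.0900
  C_13 = (-0.10)(0.00) − (0.80)(-0.20) = 0.1600
  C_21 = −[(-0.40)(0.90) − (-0.45)(0.00)] = 0.3600
  C_22 = (0.95)(0.90) − (-0.45)(-0.20) = 0.7650
  C_23 = −[(0.95)(0.00) − (-0.40)(-0.20)] = 0.0800
  C_31 = (-0.40)(0.00) − (-0.45)(0.80) = 0.3600
  C_32 = −[(0.95)(0.00) − (-0.45)(-0.10)] = 0.0450
  C_33 = (0.95)(0.80) − (-0.40)(-0.10) = 0.7200
det(I−A) = Σ_j (I−A)_1j·C_1j = (0.95)(0.7200) + (-0.40)(0.0900) + (-0.45)(0.1600) = 0.5760
adj(I−A) = Cᵀ =
  [ 0.7200   0.3600   0.3600]
  [ 0.0900   0.7650   0.0450]
  [ 0.1600   0.0800   0.7200]
(I − A)⁻¹ = adj(I−A) / det(I−A) ≈
  [   1.25000     0.62500     0.62500]
  [   0.15625     1.32813     0.07813]
  [   0.27778     0.13889     1.25000]
The output multiplier for sector j is the column-j sum of the Leontief inverse (I − A)⁻¹ = adj(I−A) / det(I−A).
Column 3 of adj(I−A): (0.3600, 0.0450, 0.7200); det(I−A) = 0.5760.
m_3 = (0.3600 + 0.0450 + 0.7200) / 0.5760 = 1.125 / 0.5760 ≈ 1.9531.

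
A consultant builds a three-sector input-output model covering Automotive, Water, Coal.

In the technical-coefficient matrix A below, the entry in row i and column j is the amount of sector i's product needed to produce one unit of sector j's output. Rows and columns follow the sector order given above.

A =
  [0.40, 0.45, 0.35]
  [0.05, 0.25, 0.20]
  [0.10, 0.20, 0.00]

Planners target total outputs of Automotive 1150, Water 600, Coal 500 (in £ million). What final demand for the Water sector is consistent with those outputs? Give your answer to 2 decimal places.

I − A =
  [   0.60    -0.45    -0.35]
  [  -0.05     0.75    -0.20]
  [  -0.10    -0.20     1.00]
d = (I − A) x:
  d_A = (+0.60)·1150 + (-0.45)·600 + (-0.35)·500 = 245.00
  d_W = (-0.05)·1150 + (+0.75)·600 + (-0.20)·500 = 292.50
  d_C = (-0.10)·1150 + (-0.20)·600 + (+1.00)·500 = 265.00

d_W = 292.50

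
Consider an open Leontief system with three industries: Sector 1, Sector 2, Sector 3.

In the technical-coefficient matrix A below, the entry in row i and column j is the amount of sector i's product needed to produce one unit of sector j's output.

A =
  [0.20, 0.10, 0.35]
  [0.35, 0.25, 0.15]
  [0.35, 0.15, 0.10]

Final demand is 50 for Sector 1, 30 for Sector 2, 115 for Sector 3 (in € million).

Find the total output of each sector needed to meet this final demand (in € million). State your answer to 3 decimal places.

I − A =
  [   0.80    -0.10    -0.35]
  [  -0.35     0.75    -0.15]
  [  -0.35    -0.15     0.90]
Cofactors of I−A, C_ij = (−1)^(i+j)·(minor ij) (rows/columns in the sector order above):
  C_11 = (0.75)(0.90) − (-0.15)(-0.15) = 0.6525
  C_12 = −[(-0.35)(0.90) − (-0.15)(-0.35)] = 0.3675
  C_13 = (-0.35)(-0.15) − (0.75)(-0.35) = 0.3150
  C_21 = −[(-0.10)(0.90) − (-0.35)(-0.15)] = 0.1425
  C_22 = (0.80)(0.90) − (-0.35)(-0.35) = 0.5975
  C_23 = −[(0.80)(-0.15) − (-0.10)(-0.35)] = 0.1550
  C_31 = (-0.10)(-0.15) − (-0.35)(0.75) = 0.2775
  C_32 = −[(0.80)(-0.15) − (-0.35)(-0.35)] = 0.2425
  C_33 = (0.80)(0.75) − (-0.10)(-0.35) = 0.5650
det(I−A) = Σ_j (I−A)_1j·C_1j = (0.80)(0.6525) + (-0.10)(0.3675) + (-0.35)(0.3150) = 0.3750
adj(I−A) = Cᵀ =
  [ 0.6525   0.1425   0.2775]
  [ 0.3675   0.5975   0.2425]
  [ 0.3150   0.1550   0.5650]
(I − A)⁻¹ = adj(I−A) / det(I−A) ≈
  [   1.7400     0.3800     0.7400]
  [   0.9800     1.5933     0.6467]
  [   0.8400     0.4133     1.5067]
x = (I − A)⁻¹ d = adj(I−A)·d / det(I−A), with det(I−A) = 0.3750:
  x_1 = (0.6525·50 + 0.1425·30 + 0.2775·115) / 0.3750 = 68.8125 / 0.3750 = 183.500
  x_2 = (0.3675·50 + 0.5975·30 + 0.2425·115) / 0.3750 = 64.1875 / 0.3750 ≈ 171.167
  x_3 = (0.3150·50 + 0.1550·30 + 0.5650·115) / 0.3750 = 85.375 / 0.3750 ≈ 227.667

x_1 = 183.500, x_2 = 171.167, x_3 = 227.667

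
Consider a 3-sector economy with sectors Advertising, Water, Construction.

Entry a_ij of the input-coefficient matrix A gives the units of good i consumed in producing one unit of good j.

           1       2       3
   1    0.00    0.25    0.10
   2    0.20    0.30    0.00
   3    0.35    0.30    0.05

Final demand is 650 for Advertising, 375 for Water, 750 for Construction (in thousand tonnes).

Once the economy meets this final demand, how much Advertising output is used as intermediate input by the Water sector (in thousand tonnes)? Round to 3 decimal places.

I − A =
  [   1.00    -0.25    -0.10]
  [  -0.20     0.70     0.00]
  [  -0.35    -0.30     0.95]
Cofactors of I−A, C_ij = (−1)^(i+j)·(minor ij) (rows/columns in the sector order above):
  C_11 = (0.70)(0.95) − (0.00)(-0.30) = 0.6650
  C_12 = −[(-0.20)(0.95) − (0.00)(-0.35)] = 0.1900
  C_13 = (-0.20)(-0.30) − (0.70)(-0.35) = 0.3050
  C_21 = −[(-0.25)(0.95) − (-0.10)(-0.30)] = 0.2675
  C_22 = (1.00)(0.95) − (-0.10)(-0.35) = 0.9150
  C_23 = −[(1.00)(-0.30) − (-0.25)(-0.35)] = 0.3875
  C_31 = (-0.25)(0.00) − (-0.10)(0.70) = 0.0700
  C_32 = −[(1.00)(0.00) − (-0.10)(-0.20)] = 0.0200
  C_33 = (1.00)(0.70) − (-0.25)(-0.20) = 0.6500
det(I−A) = Σ_j (I−A)_1j·C_1j = (1.00)(0.6650) + (-0.25)(0.1900) + (-0.10)(0.3050) = 0.5870
adj(I−A) = Cᵀ =
  [ 0.6650   0.2675   0.0700]
  [ 0.1900   0.9150   0.0200]
  [ 0.3050   0.3875   0.6500]
(I − A)⁻¹ = adj(I−A) / det(I−A) ≈
  [   1.1329     0.4557     0.1193]
  [   0.3237     1.5588     0.0341]
  [   0.5196     0.6601     1.1073]
First solve x = (I − A)⁻¹ d = adj(I−A)·d / det(I−A); in particular x_2 = (0.1900·650 + 0.9150·375 + 0.0200·750) / 0.5870 = 481.625 / 0.5870 ≈ 820.48552.
Intermediate flow from 1 to 2: z_12 = a_12 · x_2 = 0.25 × 481.625 / 0.5870 = 120.40625 / 0.5870 ≈ 205.121.

z_12 = 205.121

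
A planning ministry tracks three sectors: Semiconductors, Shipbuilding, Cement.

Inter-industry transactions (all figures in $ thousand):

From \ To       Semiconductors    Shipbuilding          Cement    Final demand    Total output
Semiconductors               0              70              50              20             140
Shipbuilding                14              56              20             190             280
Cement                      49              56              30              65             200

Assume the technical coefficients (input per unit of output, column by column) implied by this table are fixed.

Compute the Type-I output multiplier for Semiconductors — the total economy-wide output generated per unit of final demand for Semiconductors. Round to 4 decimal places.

m_1 = 1.9459

Technical coefficients a_ij = z_ij / X_j:
  a_11 = 0/140 = 0.00, a_21 = 14/140 = 0.10, a_31 = 49/140 = 0.35
  a_12 = 70/280 = 0.25, a_22 = 56/280 = 0.20, a_32 = 56/280 = 0.20
  a_13 = 50/200 = 0.25, a_23 = 20/200 = 0.10, a_33 = 30/200 = 0.15
I − A =
  [   1.00    -0.25    -0.25]
  [  -0.10     0.80    -0.10]
  [  -0.35    -0.20     0.85]
Cofactors of I−A, C_ij = (−1)^(i+j)·(minor ij) (rows/columns in the sector order above):
  C_11 = (0.80)(0.85) − (-0.10)(-0.20) = 0.6600
  C_12 = −[(-0.10)(0.85) − (-0.10)(-0.35)] = 0.1200
  C_13 = (-0.10)(-0.20) − (0.80)(-0.35) = 0.3000
  C_21 = −[(-0.25)(0.85) − (-0.25)(-0.20)] = 0.2625
  C_22 = (1.00)(0.85) − (-0.25)(-0.35) = 0.7625
  C_23 = −[(1.00)(-0.20) − (-0.25)(-0.35)] = 0.2875
  C_31 = (-0.25)(-0.10) − (-0.25)(0.80) = 0.2250
  C_32 = −[(1.00)(-0.10) − (-0.25)(-0.10)] = 0.1250
  C_33 = (1.00)(0.80) − (-0.25)(-0.10) = 0.7750
det(I−A) = Σ_j (I−A)_1j·C_1j = (1.00)(0.6600) + (-0.25)(0.1200) + (-0.25)(0.3000) = 0.5550
adj(I−A) = Cᵀ =
  [ 0.6600   0.2625   0.2250]
  [ 0.1200   0.7625   0.1250]
  [ 0.3000   0.2875   0.7750]
(I − A)⁻¹ = adj(I−A) / det(I−A) ≈
  [   1.18919     0.47297     0.40541]
  [   0.21622     1.37387     0.22523]
  [   0.54054     0.51802     1.39640]
The output multiplier for sector j is the column-j sum of the Leontief inverse (I − A)⁻¹ = adj(I−A) / det(I−A).
Column 1 of adj(I−A): (0.6600, 0.1200, 0.3000); det(I−A) = 0.5550.
m_1 = (0.6600 + 0.1200 + 0.3000) / 0.5550 = 1.08 / 0.5550 ≈ 1.9459.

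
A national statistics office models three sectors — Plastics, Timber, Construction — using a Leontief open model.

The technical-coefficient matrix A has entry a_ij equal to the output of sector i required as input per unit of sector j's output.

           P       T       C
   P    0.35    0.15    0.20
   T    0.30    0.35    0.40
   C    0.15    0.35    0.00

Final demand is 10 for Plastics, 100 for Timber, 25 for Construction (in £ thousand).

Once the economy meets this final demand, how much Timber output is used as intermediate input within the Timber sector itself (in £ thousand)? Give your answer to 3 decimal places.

I − A =
  [   0.65    -0.15    -0.20]
  [  -0.30     0.65    -0.40]
  [  -0.15    -0.35     1.00]
Cofactors of I−A, C_ij = (−1)^(i+j)·(minor ij) (rows/columns in the sector order above):
  C_11 = (0.65)(1.00) − (-0.40)(-0.35) = 0.5100
  C_12 = −[(-0.30)(1.00) − (-0.40)(-0.15)] = 0.3600
  C_13 = (-0.30)(-0.35) − (0.65)(-0.15) = 0.2025
  C_21 = −[(-0.15)(1.00) − (-0.20)(-0.35)] = 0.2200
  C_22 = (0.65)(1.00) − (-0.20)(-0.15) = 0.6200
  C_23 = −[(0.65)(-0.35) − (-0.15)(-0.15)] = 0.2500
  C_31 = (-0.15)(-0.40) − (-0.20)(0.65) = 0.1900
  C_32 = −[(0.65)(-0.40) − (-0.20)(-0.30)] = 0.3200
  C_33 = (0.65)(0.65) − (-0.15)(-0.30) = 0.3775
det(I−A) = Σ_j (I−A)_1j·C_1j = (0.65)(0.5100) + (-0.15)(0.3600) + (-0.20)(0.2025) = 0.2370
adj(I−A) = Cᵀ =
  [ 0.5100   0.2200   0.1900]
  [ 0.3600   0.6200   0.3200]
  [ 0.2025   0.2500   0.3775]
(I − A)⁻¹ = adj(I−A) / det(I−A) ≈
  [   2.1519     0.9283     0.8017]
  [   1.5190     2.6160     1.3502]
  [   0.8544     1.0549     1.5928]
First solve x = (I − A)⁻¹ d = adj(I−A)·d / det(I−A); in particular x_T = (0.3600·10 + 0.6200·100 + 0.3200·25) / 0.2370 = 73.60 / 0.2370 ≈ 310.54852.
Intermediate flow from T to T: z_TT = a_TT · x_T = 0.35 × 73.60 / 0.2370 = 25.76 / 0.2370 ≈ 108.692.

z_TT = 108.692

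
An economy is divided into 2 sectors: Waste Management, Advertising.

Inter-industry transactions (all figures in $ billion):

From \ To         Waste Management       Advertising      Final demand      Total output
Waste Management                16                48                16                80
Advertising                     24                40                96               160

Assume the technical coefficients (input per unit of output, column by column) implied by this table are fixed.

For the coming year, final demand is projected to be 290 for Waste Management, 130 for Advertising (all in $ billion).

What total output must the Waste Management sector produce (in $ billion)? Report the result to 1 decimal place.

Technical coefficients a_ij = z_ij / X_j:
  a_WW = 16/80 = 0.20, a_AW = 24/80 = 0.30
  a_WA = 48/160 = 0.30, a_AA = 40/160 = 0.25
I − A =
  [   0.80    -0.30]
  [  -0.30     0.75]
det(I−A) = (0.80)(0.75) − (-0.30)(-0.30) = 0.5100
adj(I−A) = [[0.75, 0.30], [0.30, 0.80]]
(I − A)⁻¹ = adj(I−A) / det(I−A) ≈
  [   1.4706     0.5882]
  [   0.5882     1.5686]
x = (I − A)⁻¹ d = adj(I−A)·d / det(I−A), with det(I−A) = 0.5100:
  x_W = (0.75·290 + 0.30·130) / 0.5100 = 256.50 / 0.5100 ≈ 502.9
  x_A = (0.30·290 + 0.80·130) / 0.5100 = 191.00 / 0.5100 ≈ 374.5

x_W = 502.9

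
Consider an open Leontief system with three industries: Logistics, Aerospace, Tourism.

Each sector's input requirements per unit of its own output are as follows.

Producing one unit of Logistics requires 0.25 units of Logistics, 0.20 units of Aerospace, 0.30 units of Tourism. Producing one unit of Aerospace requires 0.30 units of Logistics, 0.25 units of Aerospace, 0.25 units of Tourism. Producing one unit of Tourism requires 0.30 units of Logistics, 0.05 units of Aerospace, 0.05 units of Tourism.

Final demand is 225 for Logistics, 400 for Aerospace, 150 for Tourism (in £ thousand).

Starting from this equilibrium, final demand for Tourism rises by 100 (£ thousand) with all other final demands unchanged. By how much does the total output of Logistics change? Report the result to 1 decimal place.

Δx_1 = 63.0

I − A =
  [   0.75    -0.30    -0.30]
  [  -0.20     0.75    -0.05]
  [  -0.30    -0.25     0.95]
Cofactors of I−A, C_ij = (−1)^(i+j)·(minor ij) (rows/columns in the sector order above):
  C_11 = (0.75)(0.95) − (-0.05)(-0.25) = 0.7000
  C_12 = −[(-0.20)(0.95) − (-0.05)(-0.30)] = 0.2050
  C_13 = (-0.20)(-0.25) − (0.75)(-0.30) = 0.2750
  C_21 = −[(-0.30)(0.95) − (-0.30)(-0.25)] = 0.3600
  C_22 = (0.75)(0.95) − (-0.30)(-0.30) = 0.6225
  C_23 = −[(0.75)(-0.25) − (-0.30)(-0.30)] = 0.2775
  C_31 = (-0.30)(-0.05) − (-0.30)(0.75) = 0.2400
  C_32 = −[(0.75)(-0.05) − (-0.30)(-0.20)] = 0.0975
  C_33 = (0.75)(0.75) − (-0.30)(-0.20) = 0.5025
det(I−A) = Σ_j (I−A)_1j·C_1j = (0.75)(0.7000) + (-0.30)(0.2050) + (-0.30)(0.2750) = 0.3810
adj(I−A) = Cᵀ =
  [ 0.7000   0.3600   0.2400]
  [ 0.2050   0.6225   0.0975]
  [ 0.2750   0.2775   0.5025]
(I − A)⁻¹ = adj(I−A) / det(I−A) ≈
  [   1.8373     0.9449     0.6299]
  [   0.5381     1.6339     0.2559]
  [   0.7218     0.7283     1.3189]
Δx = (I − A)⁻¹ Δd with Δd having +100 in the Tourism component and 0 elsewhere.
So Δx_1 = L_13 · (+100), where L_13 = adj(I−A)_13 / det(I−A) = 0.2400 / 0.3810.
Δx_1 = 0.2400 × (+100) / 0.3810 = 24.00 / 0.3810 ≈ 63.0.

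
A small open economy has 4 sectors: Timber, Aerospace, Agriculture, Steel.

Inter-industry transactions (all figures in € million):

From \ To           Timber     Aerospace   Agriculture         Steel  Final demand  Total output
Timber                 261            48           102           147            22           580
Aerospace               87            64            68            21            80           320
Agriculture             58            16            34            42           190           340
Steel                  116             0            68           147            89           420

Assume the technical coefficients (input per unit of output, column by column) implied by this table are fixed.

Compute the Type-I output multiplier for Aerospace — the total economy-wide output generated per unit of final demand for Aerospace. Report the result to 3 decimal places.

Technical coefficients a_ij = z_ij / X_j:
  a_11 = 261/580 = 0.45, a_21 = 87/580 = 0.15, a_31 = 58/580 = 0.10, a_41 = 116/580 = 0.20
  a_12 = 48/320 = 0.15, a_22 = 64/320 = 0.20, a_32 = 16/320 = 0.05, a_42 = 0/320 = 0.00
  a_13 = 102/340 = 0.30, a_23 = 68/340 = 0.20, a_33 = 34/340 = 0.10, a_43 = 68/340 = 0.20
  a_14 = 147/420 = 0.35, a_24 = 21/420 = 0.05, a_34 = 42/420 = 0.10, a_44 = 147/420 = 0.35
I − A =
  [   0.55    -0.15    -0.30    -0.35]
  [  -0.15     0.80    -0.20    -0.05]
  [  -0.10    -0.05     0.90    -0.10]
  [  -0.20     0.00    -0.20     0.65]
Compute the cofactors C_ij = (−1)^(i+j)·(3×3 minor ij) of I−A; the adjugate is their transpose:
adj(I−A) = Cᵀ =
  [ 0.445000   0.098000   0.233000   0.283000]
  [ 0.111750   0.215250   0.105750   0.093000]
  [ 0.073375   0.027125   0.213875   0.074500]
  [ 0.159500   0.038500   0.137500   0.341000]
det(I−A) = Σ_j (I−A)_1j·C_1j = (0.55)(0.445000) + (-0.15)(0.111750) + (-0.30)(0.073375) + (-0.35)(0.159500) = 0.15015
(I − A)⁻¹ = adj(I−A) / det(I−A) ≈
  [   2.9637     0.6527     1.5518     1.8848]
  [   0.7443     1.4336     0.7043     0.6194]
  [   0.4887     0.1807     1.4244     0.4962]
  [   1.0623     0.2564     0.9158     2.2711]
The output multiplier for sector j is the column-j sum of the Leontief inverse (I − A)⁻¹ = adj(I−A) / det(I−A).
Column 2 of adj(I−A): (0.098000, 0.215250, 0.027125, 0.038500); det(I−A) = 0.15015.
m_2 = (0.098000 + 0.215250 + 0.027125 + 0.038500) / 0.15015 = 0.378875 / 0.15015 ≈ 2.523.

m_2 = 2.523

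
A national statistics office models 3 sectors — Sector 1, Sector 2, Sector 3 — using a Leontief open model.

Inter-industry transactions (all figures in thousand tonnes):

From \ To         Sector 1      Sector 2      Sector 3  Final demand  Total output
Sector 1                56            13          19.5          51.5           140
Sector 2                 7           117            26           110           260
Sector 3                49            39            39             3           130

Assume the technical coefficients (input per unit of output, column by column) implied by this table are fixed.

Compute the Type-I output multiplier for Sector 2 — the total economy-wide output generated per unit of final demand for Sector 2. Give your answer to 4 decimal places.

Technical coefficients a_ij = z_ij / X_j:
  a_11 = 56/140 = 0.40, a_21 = 7/140 = 0.05, a_31 = 49/140 = 0.35
  a_12 = 13/260 = 0.05, a_22 = 117/260 = 0.45, a_32 = 39/260 = 0.15
  a_13 = 19.5/130 = 0.15, a_23 = 26/130 = 0.20, a_33 = 39/130 = 0.30
I − A =
  [   0.60    -0.05    -0.15]
  [  -0.05     0.55    -0.20]
  [  -0.35    -0.15     0.70]
Cofactors of I−A, C_ij = (−1)^(i+j)·(minor ij) (rows/columns in the sector order above):
  C_11 = (0.55)(0.70) − (-0.20)(-0.15) = 0.3550
  C_12 = −[(-0.05)(0.70) − (-0.20)(-0.35)] = 0.1050
  C_13 = (-0.05)(-0.15) − (0.55)(-0.35) = 0.2000
  C_21 = −[(-0.05)(0.70) − (-0.15)(-0.15)] = 0.0575
  C_22 = (0.60)(0.70) − (-0.15)(-0.35) = 0.3675
  C_23 = −[(0.60)(-0.15) − (-0.05)(-0.35)] = 0.1075
  C_31 = (-0.05)(-0.20) − (-0.15)(0.55) = 0.0925
  C_32 = −[(0.60)(-0.20) − (-0.15)(-0.05)] = 0.1275
  C_33 = (0.60)(0.55) − (-0.05)(-0.05) = 0.3275
det(I−A) = Σ_j (I−A)_1j·C_1j = (0.60)(0.3550) + (-0.05)(0.1050) + (-0.15)(0.2000) = 0.17775
adj(I−A) = Cᵀ =
  [ 0.3550   0.0575   0.0925]
  [ 0.1050   0.3675   0.1275]
  [ 0.2000   0.1075   0.3275]
(I − A)⁻¹ = adj(I−A) / det(I−A) ≈
  [   1.99719     0.32349     0.52039]
  [   0.59072     2.06751     0.71730]
  [   1.12518     0.60478     1.84248]
The output multiplier for sector j is the column-j sum of the Leontief inverse (I − A)⁻¹ = adj(I−A) / det(I−A).
Column 2 of adj(I−A): (0.0575, 0.3675, 0.1075); det(I−A) = 0.17775.
m_2 = (0.0575 + 0.3675 + 0.1075) / 0.17775 = 0.5325 / 0.17775 ≈ 2.9958.

m_2 = 2.9958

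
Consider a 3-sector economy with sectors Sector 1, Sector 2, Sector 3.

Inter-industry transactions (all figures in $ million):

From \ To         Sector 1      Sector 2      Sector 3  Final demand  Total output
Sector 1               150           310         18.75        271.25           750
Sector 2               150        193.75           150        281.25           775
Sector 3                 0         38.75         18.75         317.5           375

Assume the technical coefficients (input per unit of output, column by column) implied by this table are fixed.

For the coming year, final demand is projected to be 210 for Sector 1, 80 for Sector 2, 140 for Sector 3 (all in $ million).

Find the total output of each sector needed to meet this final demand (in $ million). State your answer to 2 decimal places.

Technical coefficients a_ij = z_ij / X_j:
  a_11 = 150/750 = 0.20, a_21 = 150/750 = 0.20, a_31 = 0/750 = 0.00
  a_12 = 310/775 = 0.40, a_22 = 193.75/775 = 0.25, a_32 = 38.75/775 = 0.05
  a_13 = 18.75/375 = 0.05, a_23 = 150/375 = 0.40, a_33 = 18.75/375 = 0.05
I − A =
  [   0.80    -0.40    -0.05]
  [  -0.20     0.75    -0.40]
  [   0.00    -0.05     0.95]
Cofactors of I−A, C_ij = (−1)^(i+j)·(minor ij) (rows/columns in the sector order above):
  C_11 = (0.75)(0.95) − (-0.40)(-0.05) = 0.6925
  C_12 = −[(-0.20)(0.95) − (-0.40)(0.00)] = 0.1900
  C_13 = (-0.20)(-0.05) − (0.75)(0.00) = 0.0100
  C_21 = −[(-0.40)(0.95) − (-0.05)(-0.05)] = 0.3825
  C_22 = (0.80)(0.95) − (-0.05)(0.00) = 0.7600
  C_23 = −[(0.80)(-0.05) − (-0.40)(0.00)] = 0.0400
  C_31 = (-0.40)(-0.40) − (-0.05)(0.75) = 0.1975
  C_32 = −[(0.80)(-0.40) − (-0.05)(-0.20)] = 0.3300
  C_33 = (0.80)(0.75) − (-0.40)(-0.20) = 0.5200
det(I−A) = Σ_j (I−A)_1j·C_1j = (0.80)(0.6925) + (-0.40)(0.1900) + (-0.05)(0.0100) = 0.4775
adj(I−A) = Cᵀ =
  [ 0.6925   0.3825   0.1975]
  [ 0.1900   0.7600   0.3300]
  [ 0.0100   0.0400   0.5200]
(I − A)⁻¹ = adj(I−A) / det(I−A) ≈
  [   1.4503     0.8010     0.4136]
  [   0.3979     1.5916     0.6911]
  [   0.0209     0.0838     1.0890]
x = (I − A)⁻¹ d = adj(I−A)·d / det(I−A), with det(I−A) = 0.4775:
  x_1 = (0.6925·210 + 0.3825·80 + 0.1975·140) / 0.4775 = 203.675 / 0.4775 ≈ 426.54
  x_2 = (0.1900·210 + 0.7600·80 + 0.3300·140) / 0.4775 = 146.90 / 0.4775 ≈ 307.64
  x_3 = (0.0100·210 + 0.0400·80 + 0.5200·140) / 0.4775 = 78.10 / 0.4775 ≈ 163.56

x_1 = 426.54, x_2 = 307.64, x_3 = 163.56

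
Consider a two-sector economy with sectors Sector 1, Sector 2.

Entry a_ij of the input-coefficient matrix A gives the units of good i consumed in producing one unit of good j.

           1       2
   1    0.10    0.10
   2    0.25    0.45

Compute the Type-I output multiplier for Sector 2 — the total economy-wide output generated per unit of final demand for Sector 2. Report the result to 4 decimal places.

I − A =
  [   0.90    -0.10]
  [  -0.25     0.55]
det(I−A) = (0.90)(0.55) − (-0.10)(-0.25) = 0.4700
adj(I−A) = [[0.55, 0.10], [0.25, 0.90]]
(I − A)⁻¹ = adj(I−A) / det(I−A) ≈
  [   1.17021     0.21277]
  [   0.53191     1.91489]
The output multiplier for sector j is the column-j sum of the Leontief inverse (I − A)⁻¹ = adj(I−A) / det(I−A).
Column 2 of adj(I−A): (0.10, 0.90); det(I−A) = 0.4700.
m_2 = (0.10 + 0.90) / 0.4700 = 1.00 / 0.4700 ≈ 2.1277.

m_2 = 2.1277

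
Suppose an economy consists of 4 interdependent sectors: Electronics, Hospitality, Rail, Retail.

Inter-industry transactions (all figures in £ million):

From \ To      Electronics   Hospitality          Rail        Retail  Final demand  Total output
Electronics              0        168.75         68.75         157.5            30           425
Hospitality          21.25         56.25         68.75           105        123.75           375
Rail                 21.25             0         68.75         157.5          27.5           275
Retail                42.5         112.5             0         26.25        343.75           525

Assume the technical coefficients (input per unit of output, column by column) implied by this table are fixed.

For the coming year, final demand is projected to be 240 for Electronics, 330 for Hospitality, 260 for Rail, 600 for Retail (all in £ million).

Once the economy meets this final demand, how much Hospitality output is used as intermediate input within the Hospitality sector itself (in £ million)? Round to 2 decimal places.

Technical coefficients a_ij = z_ij / X_j:
  a_11 = 0/425 = 0.00, a_21 = 21.25/425 = 0.05, a_31 = 21.25/425 = 0.05, a_41 = 42.5/425 = 0.10
  a_12 = 168.75/375 = 0.45, a_22 = 56.25/375 = 0.15, a_32 = 0/375 = 0.00, a_42 = 112.5/375 = 0.30
  a_13 = 68.75/275 = 0.25, a_23 = 68.75/275 = 0.25, a_33 = 68.75/275 = 0.25, a_43 = 0/275 = 0.00
  a_14 = 157.5/525 = 0.30, a_24 = 105/525 = 0.20, a_34 = 157.5/525 = 0.30, a_44 = 26.25/525 = 0.05
I − A =
  [   1.00    -0.45    -0.25    -0.30]
  [  -0.05     0.85    -0.25    -0.20]
  [  -0.05     0.00     0.75    -0.30]
  [  -0.10    -0.30     0.00     0.95]
Compute the cofactors C_ij = (−1)^(i+j)·(3×3 minor ij) of I−A; the adjugate is their transpose:
adj(I−A) = Cᵀ =
  [ 0.538125   0.410625   0.316250   0.356250]
  [ 0.070000   0.670625   0.246875   0.241250]
  [ 0.067375   0.129375   0.687125   0.265500]
  [ 0.078750   0.255000   0.111250   0.604375]
det(I−A) = Σ_j (I−A)_1j·C_1j = (1.00)(0.538125) + (-0.45)(0.070000) + (-0.25)(0.067375) + (-0.30)(0.078750) = 0.46615625
(I − A)⁻¹ = adj(I−A) / det(I−A) ≈
  [   1.1544     0.8809     0.6784     0.7642]
  [   0.1502     1.4386     0.5296     0.5175]
  [   0.1445     0.2775     1.4740     0.5696]
  [   0.1689     0.5470     0.2387     1.2965]
First solve x = (I − A)⁻¹ d = adj(I−A)·d / det(I−A); in particular x_2 = (0.070000·240 + 0.670625·330 + 0.246875·260 + 0.241250·600) / 0.46615625 = 447.04375 / 0.46615625 ≈ 958.9998.
Intermediate flow from 2 to 2: z_22 = a_22 · x_2 = 0.15 × 447.04375 / 0.46615625 = 67.0565625 / 0.46615625 ≈ 143.85.

z_22 = 143.85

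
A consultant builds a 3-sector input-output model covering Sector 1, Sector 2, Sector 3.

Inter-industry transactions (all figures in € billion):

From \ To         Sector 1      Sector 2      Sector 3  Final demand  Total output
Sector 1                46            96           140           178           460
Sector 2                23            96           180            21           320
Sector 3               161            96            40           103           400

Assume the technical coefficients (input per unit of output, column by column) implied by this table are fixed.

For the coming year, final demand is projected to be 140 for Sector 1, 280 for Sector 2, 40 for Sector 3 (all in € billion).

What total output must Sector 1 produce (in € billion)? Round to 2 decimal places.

Technical coefficients a_ij = z_ij / X_j:
  a_11 = 46/460 = 0.10, a_21 = 23/460 = 0.05, a_31 = 161/460 = 0.35
  a_12 = 96/320 = 0.30, a_22 = 96/320 = 0.30, a_32 = 96/320 = 0.30
  a_13 = 140/400 = 0.35, a_23 = 180/400 = 0.45, a_33 = 40/400 = 0.10
I − A =
  [   0.90    -0.30    -0.35]
  [  -0.05     0.70    -0.45]
  [  -0.35    -0.30     0.90]
Cofactors of I−A, C_ij = (−1)^(i+j)·(minor ij) (rows/columns in the sector order above):
  C_11 = (0.70)(0.90) − (-0.45)(-0.30) = 0.4950
  C_12 = −[(-0.05)(0.90) − (-0.45)(-0.35)] = 0.2025
  C_13 = (-0.05)(-0.30) − (0.70)(-0.35) = 0.2600
  C_21 = −[(-0.30)(0.90) − (-0.35)(-0.30)] = 0.3750
  C_22 = (0.90)(0.90) − (-0.35)(-0.35) = 0.6875
  C_23 = −[(0.90)(-0.30) − (-0.30)(-0.35)] = 0.3750
  C_31 = (-0.30)(-0.45) − (-0.35)(0.70) = 0.3800
  C_32 = −[(0.90)(-0.45) − (-0.35)(-0.05)] = 0.4225
  C_33 = (0.90)(0.70) − (-0.30)(-0.05) = 0.6150
det(I−A) = Σ_j (I−A)_1j·C_1j = (0.90)(0.4950) + (-0.30)(0.2025) + (-0.35)(0.2600) = 0.29375
adj(I−A) = Cᵀ =
  [ 0.4950   0.3750   0.3800]
  [ 0.2025   0.6875   0.4225]
  [ 0.2600   0.3750   0.6150]
(I − A)⁻¹ = adj(I−A) / det(I−A) ≈
  [   1.6851     1.2766     1.2936]
  [   0.6894     2.3404     1.4383]
  [   0.8851     1.2766     2.0936]
x = (I − A)⁻¹ d = adj(I−A)·d / det(I−A), with det(I−A) = 0.29375:
  x_1 = (0.4950·140 + 0.3750·280 + 0.3800·40) / 0.29375 = 189.50 / 0.29375 ≈ 645.11
  x_2 = (0.2025·140 + 0.6875·280 + 0.4225·40) / 0.29375 = 237.75 / 0.29375 ≈ 809.36
  x_3 = (0.2600·140 + 0.3750·280 + 0.6150·40) / 0.29375 = 166.00 / 0.29375 ≈ 565.11

x_1 = 645.11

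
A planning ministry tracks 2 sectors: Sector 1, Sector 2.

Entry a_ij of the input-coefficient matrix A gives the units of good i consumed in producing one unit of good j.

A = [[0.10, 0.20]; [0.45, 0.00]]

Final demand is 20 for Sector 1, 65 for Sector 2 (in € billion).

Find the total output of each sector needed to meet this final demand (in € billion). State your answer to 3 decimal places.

I − A =
  [   0.90    -0.20]
  [  -0.45     1.00]
det(I−A) = (0.90)(1.00) − (-0.20)(-0.45) = 0.8100
adj(I−A) = [[1.00, 0.20], [0.45, 0.90]]
(I − A)⁻¹ = adj(I−A) / det(I−A) ≈
  [   1.2346     0.2469]
  [   0.5556     1.1111]
x = (I − A)⁻¹ d = adj(I−A)·d / det(I−A), with det(I−A) = 0.8100:
  x_1 = (1.00·20 + 0.20·65) / 0.8100 = 33.00 / 0.8100 ≈ 40.741
  x_2 = (0.45·20 + 0.90·65) / 0.8100 = 67.50 / 0.8100 ≈ 83.333

x_1 = 40.741, x_2 = 83.333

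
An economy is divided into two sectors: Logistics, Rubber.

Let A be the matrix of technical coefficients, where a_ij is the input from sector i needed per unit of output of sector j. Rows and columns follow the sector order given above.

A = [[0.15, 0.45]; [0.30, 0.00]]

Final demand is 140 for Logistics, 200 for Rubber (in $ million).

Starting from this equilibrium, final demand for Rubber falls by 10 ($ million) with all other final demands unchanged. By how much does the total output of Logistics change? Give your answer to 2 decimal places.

I − A =
  [   0.85    -0.45]
  [  -0.30     1.00]
det(I−A) = (0.85)(1.00) − (-0.45)(-0.30) = 0.7150
adj(I−A) = [[1.00, 0.45], [0.30, 0.85]]
(I − A)⁻¹ = adj(I−A) / det(I−A) ≈
  [   1.3986     0.6294]
  [   0.4196     1.1888]
Δx = (I − A)⁻¹ Δd with Δd having -10 in the Rubber component and 0 elsewhere.
So Δx_1 = L_12 · (-10), where L_12 = adj(I−A)_12 / det(I−A) = 0.45 / 0.7150.
Δx_1 = 0.45 × (-10) / 0.7150 = -4.50 / 0.7150 ≈ -6.29.

Δx_1 = -6.29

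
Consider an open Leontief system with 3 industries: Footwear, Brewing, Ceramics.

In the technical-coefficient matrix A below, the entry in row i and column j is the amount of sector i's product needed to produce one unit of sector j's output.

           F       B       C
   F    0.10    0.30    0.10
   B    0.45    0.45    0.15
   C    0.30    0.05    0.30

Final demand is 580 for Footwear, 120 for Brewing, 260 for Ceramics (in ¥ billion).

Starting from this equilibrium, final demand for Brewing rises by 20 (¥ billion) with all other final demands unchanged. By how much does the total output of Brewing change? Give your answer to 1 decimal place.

Δx_B = 56.3

I − A =
  [   0.90    -0.30    -0.10]
  [  -0.45     0.55    -0.15]
  [  -0.30    -0.05     0.70]
Cofactors of I−A, C_ij = (−1)^(i+j)·(minor ij) (rows/columns in the sector order above):
  C_11 = (0.55)(0.70) − (-0.15)(-0.05) = 0.3775
  C_12 = −[(-0.45)(0.70) − (-0.15)(-0.30)] = 0.3600
  C_13 = (-0.45)(-0.05) − (0.55)(-0.30) = 0.1875
  C_21 = −[(-0.30)(0.70) − (-0.10)(-0.05)] = 0.2150
  C_22 = (0.90)(0.70) − (-0.10)(-0.30) = 0.6000
  C_23 = −[(0.90)(-0.05) − (-0.30)(-0.30)] = 0.1350
  C_31 = (-0.30)(-0.15) − (-0.10)(0.55) = 0.1000
  C_32 = −[(0.90)(-0.15) − (-0.10)(-0.45)] = 0.1800
  C_33 = (0.90)(0.55) − (-0.30)(-0.45) = 0.3600
det(I−A) = Σ_j (I−A)_1j·C_1j = (0.90)(0.3775) + (-0.30)(0.3600) + (-0.10)(0.1875) = 0.2130
adj(I−A) = Cᵀ =
  [ 0.3775   0.2150   0.1000]
  [ 0.3600   0.6000   0.1800]
  [ 0.1875   0.1350   0.3600]
(I − A)⁻¹ = adj(I−A) / det(I−A) ≈
  [   1.7723     1.0094     0.4695]
  [   1.6901     2.8169     0.8451]
  [   0.8803     0.6338     1.6901]
Δx = (I − A)⁻¹ Δd with Δd having +20 in the Brewing component and 0 elsewhere.
So Δx_B = L_BB · (+20), where L_BB = adj(I−A)_BB / det(I−A) = 0.6000 / 0.2130.
Δx_B = 0.6000 × (+20) / 0.2130 = 12.00 / 0.2130 ≈ 56.3.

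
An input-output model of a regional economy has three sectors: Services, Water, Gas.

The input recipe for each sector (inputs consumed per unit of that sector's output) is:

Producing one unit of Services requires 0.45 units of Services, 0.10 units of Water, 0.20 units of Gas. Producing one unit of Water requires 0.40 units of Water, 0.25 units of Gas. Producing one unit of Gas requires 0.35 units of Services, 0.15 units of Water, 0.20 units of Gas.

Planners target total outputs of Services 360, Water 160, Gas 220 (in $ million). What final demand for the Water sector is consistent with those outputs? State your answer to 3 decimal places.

I − A =
  [   0.55     0.00    -0.35]
  [  -0.10     0.60    -0.15]
  [  -0.20    -0.25     0.80]
d = (I − A) x:
  d_S = (+0.55)·360 + (+0.00)·160 + (-0.35)·220 = 121.000
  d_W = (-0.10)·360 + (+0.60)·160 + (-0.15)·220 = 27.000
  d_G = (-0.20)·360 + (-0.25)·160 + (+0.80)·220 = 64.000

d_W = 27.000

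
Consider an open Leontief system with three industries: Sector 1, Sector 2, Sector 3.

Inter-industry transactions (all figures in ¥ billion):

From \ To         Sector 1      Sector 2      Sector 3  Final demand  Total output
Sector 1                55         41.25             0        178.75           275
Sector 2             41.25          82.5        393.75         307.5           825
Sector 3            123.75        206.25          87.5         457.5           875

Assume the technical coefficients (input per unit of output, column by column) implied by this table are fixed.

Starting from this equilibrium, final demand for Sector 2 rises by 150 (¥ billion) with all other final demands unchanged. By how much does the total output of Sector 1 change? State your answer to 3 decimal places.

Δx_1 = 12.474

Technical coefficients a_ij = z_ij / X_j:
  a_11 = 55/275 = 0.20, a_21 = 41.25/275 = 0.15, a_31 = 123.75/275 = 0.45
  a_12 = 41.25/825 = 0.05, a_22 = 82.5/825 = 0.10, a_32 = 206.25/825 = 0.25
  a_13 = 0/875 = 0.00, a_23 = 393.75/875 = 0.45, a_33 = 87.5/875 = 0.10
I − A =
  [   0.80    -0.05     0.00]
  [  -0.15     0.90    -0.45]
  [  -0.45    -0.25     0.90]
Cofactors of I−A, C_ij = (−1)^(i+j)·(minor ij) (rows/columns in the sector order above):
  C_11 = (0.90)(0.90) − (-0.45)(-0.25) = 0.6975
  C_12 = −[(-0.15)(0.90) − (-0.45)(-0.45)] = 0.3375
  C_13 = (-0.15)(-0.25) − (0.90)(-0.45) = 0.4425
  C_21 = −[(-0.05)(0.90) − (0.00)(-0.25)] = 0.0450
  C_22 = (0.80)(0.90) − (0.00)(-0.45) = 0.7200
  C_23 = −[(0.80)(-0.25) − (-0.05)(-0.45)] = 0.2225
  C_31 = (-0.05)(-0.45) − (0.00)(0.90) = 0.0225
  C_32 = −[(0.80)(-0.45) − (0.00)(-0.15)] = 0.3600
  C_33 = (0.80)(0.90) − (-0.05)(-0.15) = 0.7125
det(I−A) = Σ_j (I−A)_1j·C_1j = (0.80)(0.6975) + (-0.05)(0.3375) + (0.00)(0.4425) = 0.541125
adj(I−A) = Cᵀ =
  [ 0.6975   0.0450   0.0225]
  [ 0.3375   0.7200   0.3600]
  [ 0.4425   0.2225   0.7125]
(I − A)⁻¹ = adj(I−A) / det(I−A) ≈
  [   1.2890     0.0832     0.0416]
  [   0.6237     1.3306     0.6653]
  [   0.8177     0.4112     1.3167]
Δx = (I − A)⁻¹ Δd with Δd having +150 in the Sector 2 component and 0 elsewhere.
So Δx_1 = L_12 · (+150), where L_12 = adj(I−A)_12 / det(I−A) = 0.0450 / 0.541125.
Δx_1 = 0.0450 × (+150) / 0.541125 = 6.75 / 0.541125 ≈ 12.474.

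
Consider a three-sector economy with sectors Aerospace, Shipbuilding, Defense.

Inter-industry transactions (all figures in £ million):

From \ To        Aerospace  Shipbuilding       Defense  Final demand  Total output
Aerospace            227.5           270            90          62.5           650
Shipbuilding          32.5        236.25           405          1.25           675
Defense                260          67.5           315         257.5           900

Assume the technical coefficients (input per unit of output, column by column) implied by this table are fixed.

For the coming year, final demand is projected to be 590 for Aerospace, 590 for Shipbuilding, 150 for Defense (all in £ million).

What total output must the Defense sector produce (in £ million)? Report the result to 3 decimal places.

x_D = 2610.458

Technical coefficients a_ij = z_ij / X_j:
  a_AA = 227.5/650 = 0.35, a_SA = 32.5/650 = 0.05, a_DA = 260/650 = 0.40
  a_AS = 270/675 = 0.40, a_SS = 236.25/675 = 0.35, a_DS = 67.5/675 = 0.10
  a_AD = 90/900 = 0.10, a_SD = 405/900 = 0.45, a_DD = 315/900 = 0.35
I − A =
  [   0.65    -0.40    -0.10]
  [  -0.05     0.65    -0.45]
  [  -0.40    -0.10     0.65]
Cofactors of I−A, C_ij = (−1)^(i+j)·(minor ij) (rows/columns in the sector order above):
  C_11 = (0.65)(0.65) − (-0.45)(-0.10) = 0.3775
  C_12 = −[(-0.05)(0.65) − (-0.45)(-0.40)] = 0.2125
  C_13 = (-0.05)(-0.10) − (0.65)(-0.40) = 0.2650
  C_21 = −[(-0.40)(0.65) − (-0.10)(-0.10)] = 0.2700
  C_22 = (0.65)(0.65) − (-0.10)(-0.40) = 0.3825
  C_23 = −[(0.65)(-0.10) − (-0.40)(-0.40)] = 0.2250
  C_31 = (-0.40)(-0.45) − (-0.10)(0.65) = 0.2450
  C_32 = −[(0.65)(-0.45) − (-0.10)(-0.05)] = 0.2975
  C_33 = (0.65)(0.65) − (-0.40)(-0.05) = 0.4025
det(I−A) = Σ_j (I−A)_1j·C_1j = (0.65)(0.3775) + (-0.40)(0.2125) + (-0.10)(0.2650) = 0.133875
adj(I−A) = Cᵀ =
  [ 0.3775   0.2700   0.2450]
  [ 0.2125   0.3825   0.2975]
  [ 0.2650   0.2250   0.4025]
(I − A)⁻¹ = adj(I−A) / det(I−A) ≈
  [   2.8198     2.0168     1.8301]
  [   1.5873     2.8571     2.2222]
  [   1.9795     1.6807     3.0065]
x = (I − A)⁻¹ d = adj(I−A)·d / det(I−A), with det(I−A) = 0.133875:
  x_A = (0.3775·590 + 0.2700·590 + 0.2450·150) / 0.133875 = 418.775 / 0.133875 ≈ 3128.105
  x_S = (0.2125·590 + 0.3825·590 + 0.2975·150) / 0.133875 = 395.675 / 0.133875 ≈ 2955.556
  x_D = (0.2650·590 + 0.2250·590 + 0.4025·150) / 0.133875 = 349.475 / 0.133875 ≈ 2610.458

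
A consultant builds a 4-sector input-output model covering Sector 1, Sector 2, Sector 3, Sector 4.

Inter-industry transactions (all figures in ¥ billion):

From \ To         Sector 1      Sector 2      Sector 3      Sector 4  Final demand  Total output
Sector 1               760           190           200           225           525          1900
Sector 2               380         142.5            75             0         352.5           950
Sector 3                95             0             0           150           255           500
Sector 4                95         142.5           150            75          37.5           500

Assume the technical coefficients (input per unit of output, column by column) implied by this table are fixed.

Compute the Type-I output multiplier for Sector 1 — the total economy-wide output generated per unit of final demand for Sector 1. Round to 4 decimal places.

Technical coefficients a_ij = z_ij / X_j:
  a_11 = 760/1900 = 0.40, a_21 = 380/1900 = 0.20, a_31 = 95/1900 = 0.05, a_41 = 95/1900 = 0.05
  a_12 = 190/950 = 0.20, a_22 = 142.5/950 = 0.15, a_32 = 0/950 = 0.00, a_42 = 142.5/950 = 0.15
  a_13 = 200/500 = 0.40, a_23 = 75/500 = 0.15, a_33 = 0/500 = 0.00, a_43 = 150/500 = 0.30
  a_14 = 225/500 = 0.45, a_24 = 0/500 = 0.00, a_34 = 150/500 = 0.30, a_44 = 75/500 = 0.15
I − A =
  [   0.60    -0.20    -0.40    -0.45]
  [  -0.20     0.85    -0.15     0.00]
  [  -0.05     0.00     1.00    -0.30]
  [  -0.05    -0.15    -0.30     0.85]
Compute the cofactors C_ij = (−1)^(i+j)·(3×3 minor ij) of I−A; the adjugate is their transpose:
adj(I−A) = Cᵀ =
  [ 0.639250   0.237500   0.439375   0.493500]
  [ 0.160625   0.403750   0.168125   0.144375]
  [ 0.057875   0.041875   0.366875   0.160125]
  [ 0.086375   0.100000   0.185000   0.451500]
det(I−A) = Σ_j (I−A)_1j·C_1j = (0.60)(0.639250) + (-0.20)(0.160625) + (-0.40)(0.057875) + (-0.45)(0.086375) = 0.28940625
(I − A)⁻¹ = adj(I−A) / det(I−A) ≈
  [   2.20883     0.82065     1.51819     1.70522]
  [   0.55502     1.39510     0.58093     0.49887]
  [   0.19998     0.14469     1.26768     0.55329]
  [   0.29846     0.34554     0.63924     1.56009]
The output multiplier for sector j is the column-j sum of the Leontief inverse (I − A)⁻¹ = adj(I−A) / det(I−A).
Column 1 of adj(I−A): (0.639250, 0.160625, 0.057875, 0.086375); det(I−A) = 0.28940625.
m_1 = (0.639250 + 0.160625 + 0.057875 + 0.086375) / 0.28940625 = 0.944125 / 0.28940625 ≈ 3.2623.

m_1 = 3.2623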